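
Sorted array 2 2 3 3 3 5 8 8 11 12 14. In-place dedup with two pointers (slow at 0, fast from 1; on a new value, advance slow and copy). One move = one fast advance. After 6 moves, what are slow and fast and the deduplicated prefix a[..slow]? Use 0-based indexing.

(s=0,f=1) a[fast]=2=a[slow] dup → fast++
(s=0,f=2) a[fast]=3≠a[slow]=2 write a[1]=3 → slow++,fast++
(s=1,f=3) a[fast]=3=a[slow] dup → fast++
(s=1,f=4) a[fast]=3=a[slow] dup → fast++
(s=1,f=5) a[fast]=5≠a[slow]=3 write a[2]=5 → slow++,fast++
(s=2,f=6) a[fast]=8≠a[slow]=5 write a[3]=8 → slow++,fast++

slow=3, fast=7, prefix=[2, 3, 5, 8]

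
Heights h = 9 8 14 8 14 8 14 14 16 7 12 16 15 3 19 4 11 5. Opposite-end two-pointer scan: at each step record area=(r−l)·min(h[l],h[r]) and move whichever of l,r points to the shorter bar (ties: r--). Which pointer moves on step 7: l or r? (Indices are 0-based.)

[0,17] min(9,5)*17=85 best=85 * → r--
[0,16] min(9,11)*16=144 best=144 * → l++
[1,16] min(8,11)*15=120 best=144 → l++
[2,16] min(14,11)*14=154 best=154 * → r--
[2,15] min(14,4)*13=52 best=154 → r--
[2,14] min(14,19)*12=168 best=168 * → l++
[3,14] min(8,19)*11=88 best=168 → l++

l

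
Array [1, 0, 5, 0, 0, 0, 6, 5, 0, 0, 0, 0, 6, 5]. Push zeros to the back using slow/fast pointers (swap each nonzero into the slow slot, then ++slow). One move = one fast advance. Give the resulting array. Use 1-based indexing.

(s=1,f=1) a[fast]=1≠0 swap→a[1]=1 → slow++,fast++
(s=2,f=2) a[fast]=0 → fast++
(s=2,f=3) a[fast]=5≠0 swap→a[2]=5 → slow++,fast++
(s=3,f=4) a[fast]=0 → fast++
(s=3,f=5) a[fast]=0 → fast++
(s=3,f=6) a[fast]=0 → fast++
(s=3,f=7) a[fast]=6≠0 swap→a[3]=6 → slow++,fast++
(s=4,f=8) a[fast]=5≠0 swap→a[4]=5 → slow++,fast++
(s=5,f=9) a[fast]=0 → fast++
(s=5,f=10) a[fast]=0 → fast++
(s=5,f=11) a[fast]=0 → fast++
(s=5,f=12) a[fast]=0 → fast++
(s=5,f=13) a[fast]=6≠0 swap→a[5]=6 → slow++,fast++
(s=6,f=14) a[fast]=5≠0 swap→a[6]=5 → slow++,fast++

[1, 5, 6, 5, 6, 5, 0, 0, 0, 0, 0, 0, 0, 0]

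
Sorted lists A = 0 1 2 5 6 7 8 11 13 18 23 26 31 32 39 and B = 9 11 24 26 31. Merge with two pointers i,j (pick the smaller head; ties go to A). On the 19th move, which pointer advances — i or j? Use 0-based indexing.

i=0 j=0: A[i]=0<=B[j]=9 take 0, i++
i=1 j=0: A[i]=1<=B[j]=9 take 1, i++
i=2 j=0: A[i]=2<=B[j]=9 take 2, i++
i=3 j=0: A[i]=5<=B[j]=9 take 5, i++
i=4 j=0: A[i]=6<=B[j]=9 take 6, i++
i=5 j=0: A[i]=7<=B[j]=9 take 7, i++
i=6 j=0: A[i]=8<=B[j]=9 take 8, i++
i=7 j=0: A[i]=11>B[j]=9 take 9, j++
i=7 j=1: A[i]=11<=B[j]=11 take 11, i++
i=8 j=1: A[i]=13>B[j]=11 take 11, j++
i=8 j=2: A[i]=13<=B[j]=24 take 13, i++
i=9 j=2: A[i]=18<=B[j]=24 take 18, i++
i=10 j=2: A[i]=23<=B[j]=24 take 23, i++
i=11 j=2: A[i]=26>B[j]=24 take 24, j++
i=11 j=3: A[i]=26<=B[j]=26 take 26, i++
i=12 j=3: A[i]=31>B[j]=26 take 26, j++
i=12 j=4: A[i]=31<=B[j]=31 take 31, i++
i=13 j=4: A[i]=32>B[j]=31 take 31, j++
i=13 j=5: B done, take A[i]=32, i++

i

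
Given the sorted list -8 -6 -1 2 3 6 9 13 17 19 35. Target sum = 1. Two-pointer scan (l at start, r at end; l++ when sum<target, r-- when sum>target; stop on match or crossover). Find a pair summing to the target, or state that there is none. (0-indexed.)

(-8, 9)

[0,10] -8+35=27 >1 → r--
[0,9] -8+19=11 >1 → r--
[0,8] -8+17=9 >1 → r--
[0,7] -8+13=5 >1 → r--
[0,6] -8+9=1 → found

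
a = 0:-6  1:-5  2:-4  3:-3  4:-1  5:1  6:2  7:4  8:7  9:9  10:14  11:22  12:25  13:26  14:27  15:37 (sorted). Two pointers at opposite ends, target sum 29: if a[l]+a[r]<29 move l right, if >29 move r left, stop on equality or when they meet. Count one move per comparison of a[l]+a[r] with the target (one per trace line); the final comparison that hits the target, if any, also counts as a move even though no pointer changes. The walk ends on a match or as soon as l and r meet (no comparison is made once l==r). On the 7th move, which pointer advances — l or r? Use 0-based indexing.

[0,15] -6+37=31 >29 → r--
[0,14] -6+27=21 <29 → l++
[1,14] -5+27=22 <29 → l++
[2,14] -4+27=23 <29 → l++
[3,14] -3+27=24 <29 → l++
[4,14] -1+27=26 <29 → l++
[5,14] 1+27=28 <29 → l++

l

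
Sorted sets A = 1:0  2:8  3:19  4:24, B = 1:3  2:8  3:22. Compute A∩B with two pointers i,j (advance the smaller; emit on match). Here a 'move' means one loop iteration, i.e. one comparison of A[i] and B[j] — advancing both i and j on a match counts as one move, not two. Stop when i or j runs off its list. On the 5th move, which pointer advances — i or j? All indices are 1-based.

j

i=1 j=1: 0<3, i++
i=2 j=1: 8>3, j++
i=2 j=2: 8==8 emit, i++,j++
i=3 j=3: 19<22, i++
i=4 j=3: 24>22, j++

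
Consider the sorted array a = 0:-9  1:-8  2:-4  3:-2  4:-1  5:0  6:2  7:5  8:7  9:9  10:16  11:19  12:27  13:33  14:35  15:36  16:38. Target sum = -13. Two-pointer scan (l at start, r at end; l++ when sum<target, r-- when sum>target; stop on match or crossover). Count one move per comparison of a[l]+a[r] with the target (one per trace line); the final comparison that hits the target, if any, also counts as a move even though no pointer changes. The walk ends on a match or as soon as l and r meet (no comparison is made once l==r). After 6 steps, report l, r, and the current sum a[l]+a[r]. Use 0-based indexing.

l=0 r=16: -9+38=29 >-13, r--
l=0 r=15: -9+36=27 >-13, r--
l=0 r=14: -9+35=26 >-13, r--
l=0 r=13: -9+33=24 >-13, r--
l=0 r=12: -9+27=18 >-13, r--
l=0 r=11: -9+19=10 >-13, r--

l=0, r=10, sum=7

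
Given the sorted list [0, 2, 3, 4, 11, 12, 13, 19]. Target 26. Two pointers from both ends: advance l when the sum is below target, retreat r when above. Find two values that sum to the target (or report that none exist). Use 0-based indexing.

l=0 r=7: 0+19=19 <26, l++
l=1 r=7: 2+19=21 <26, l++
l=2 r=7: 3+19=22 <26, l++
l=3 r=7: 4+19=23 <26, l++
l=4 r=7: 11+19=30 >26, r--
l=4 r=6: 11+13=24 <26, l++
l=5 r=6: 12+13=25 <26, l++

no pair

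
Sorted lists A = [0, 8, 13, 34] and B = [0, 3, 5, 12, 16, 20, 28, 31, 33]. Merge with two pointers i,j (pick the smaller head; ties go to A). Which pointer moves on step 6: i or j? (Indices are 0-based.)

j

[i=0,j=0] A[i]=0<=B[j]=0 take 0 → i++
[i=1,j=0] A[i]=8>B[j]=0 take 0 → j++
[i=1,j=1] A[i]=8>B[j]=3 take 3 → j++
[i=1,j=2] A[i]=8>B[j]=5 take 5 → j++
[i=1,j=3] A[i]=8<=B[j]=12 take 8 → i++
[i=2,j=3] A[i]=13>B[j]=12 take 12 → j++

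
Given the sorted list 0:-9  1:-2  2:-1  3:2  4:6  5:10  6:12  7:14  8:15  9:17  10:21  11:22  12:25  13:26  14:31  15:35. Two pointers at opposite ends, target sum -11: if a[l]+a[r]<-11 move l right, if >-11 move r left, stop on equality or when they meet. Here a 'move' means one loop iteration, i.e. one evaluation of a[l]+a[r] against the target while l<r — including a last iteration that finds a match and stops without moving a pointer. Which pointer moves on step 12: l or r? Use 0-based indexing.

r

l=0 r=15: -9+35=26 >-11, r--
l=0 r=14: -9+31=22 >-11, r--
l=0 r=13: -9+26=17 >-11, r--
l=0 r=12: -9+25=16 >-11, r--
l=0 r=11: -9+22=13 >-11, r--
l=0 r=10: -9+21=12 >-11, r--
l=0 r=9: -9+17=8 >-11, r--
l=0 r=8: -9+15=6 >-11, r--
l=0 r=7: -9+14=5 >-11, r--
l=0 r=6: -9+12=3 >-11, r--
l=0 r=5: -9+10=1 >-11, r--
l=0 r=4: -9+6=-3 >-11, r--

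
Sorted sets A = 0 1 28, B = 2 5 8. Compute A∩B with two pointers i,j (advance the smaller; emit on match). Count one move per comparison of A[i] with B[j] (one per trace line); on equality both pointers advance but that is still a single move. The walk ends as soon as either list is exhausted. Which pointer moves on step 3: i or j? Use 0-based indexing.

i=0 j=0: 0<2, i++
i=1 j=0: 1<2, i++
i=2 j=0: 28>2, j++

j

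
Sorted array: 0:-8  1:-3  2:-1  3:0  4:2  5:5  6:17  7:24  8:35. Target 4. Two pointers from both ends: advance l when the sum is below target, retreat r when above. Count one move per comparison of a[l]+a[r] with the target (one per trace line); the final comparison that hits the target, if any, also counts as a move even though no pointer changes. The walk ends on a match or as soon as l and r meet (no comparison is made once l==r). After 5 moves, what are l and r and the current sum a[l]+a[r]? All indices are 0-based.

l=2, r=5, sum=4

l=0 r=8: -8+35=27 >4, r--
l=0 r=7: -8+24=16 >4, r--
l=0 r=6: -8+17=9 >4, r--
l=0 r=5: -8+5=-3 <4, l++
l=1 r=5: -3+5=2 <4, l++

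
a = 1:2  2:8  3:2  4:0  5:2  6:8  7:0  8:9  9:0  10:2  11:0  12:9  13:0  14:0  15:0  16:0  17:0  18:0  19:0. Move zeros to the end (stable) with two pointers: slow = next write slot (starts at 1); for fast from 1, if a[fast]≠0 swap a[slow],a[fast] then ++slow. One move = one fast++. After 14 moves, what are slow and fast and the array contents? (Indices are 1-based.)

(s=1,f=1) a[fast]=2≠0 swap→a[1]=2 → slow++,fast++
(s=2,f=2) a[fast]=8≠0 swap→a[2]=8 → slow++,fast++
(s=3,f=3) a[fast]=2≠0 swap→a[3]=2 → slow++,fast++
(s=4,f=4) a[fast]=0 → fast++
(s=4,f=5) a[fast]=2≠0 swap→a[4]=2 → slow++,fast++
(s=5,f=6) a[fast]=8≠0 swap→a[5]=8 → slow++,fast++
(s=6,f=7) a[fast]=0 → fast++
(s=6,f=8) a[fast]=9≠0 swap→a[6]=9 → slow++,fast++
(s=7,f=9) a[fast]=0 → fast++
(s=7,f=10) a[fast]=2≠0 swap→a[7]=2 → slow++,fast++
(s=8,f=11) a[fast]=0 → fast++
(s=8,f=12) a[fast]=9≠0 swap→a[8]=9 → slow++,fast++
(s=9,f=13) a[fast]=0 → fast++
(s=9,f=14) a[fast]=0 → fast++

slow=9, fast=15, a=[2, 8, 2, 2, 8, 9, 2, 9, 0, 0, 0, 0, 0, 0, 0, 0, 0, 0, 0]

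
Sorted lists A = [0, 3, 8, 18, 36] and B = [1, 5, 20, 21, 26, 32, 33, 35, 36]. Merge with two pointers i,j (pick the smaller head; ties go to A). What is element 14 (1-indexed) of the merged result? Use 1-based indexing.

merged[14] = 36

i=1 j=1: A[i]=0<=B[j]=1 take 0, i++
i=2 j=1: A[i]=3>B[j]=1 take 1, j++
i=2 j=2: A[i]=3<=B[j]=5 take 3, i++
i=3 j=2: A[i]=8>B[j]=5 take 5, j++
i=3 j=3: A[i]=8<=B[j]=20 take 8, i++
i=4 j=3: A[i]=18<=B[j]=20 take 18, i++
i=5 j=3: A[i]=36>B[j]=20 take 20, j++
i=5 j=4: A[i]=36>B[j]=21 take 21, j++
i=5 j=5: A[i]=36>B[j]=26 take 26, j++
i=5 j=6: A[i]=36>B[j]=32 take 32, j++
i=5 j=7: A[i]=36>B[j]=33 take 33, j++
i=5 j=8: A[i]=36>B[j]=35 take 35, j++
i=5 j=9: A[i]=36<=B[j]=36 take 36, i++
i=6 j=9: A done, take B[j]=36, j++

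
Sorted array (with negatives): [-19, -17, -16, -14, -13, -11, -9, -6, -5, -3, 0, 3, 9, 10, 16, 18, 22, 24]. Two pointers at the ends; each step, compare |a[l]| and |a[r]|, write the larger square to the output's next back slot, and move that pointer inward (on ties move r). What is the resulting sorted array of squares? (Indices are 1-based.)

[0, 9, 9, 25, 36, 81, 81, 100, 121, 169, 196, 256, 256, 289, 324, 361, 484, 576]

l=1 r=18: |-19|<=|24| out[18]=576, r--
l=1 r=17: |-19|<=|22| out[17]=484, r--
l=1 r=16: |-19|>|18| out[16]=361, l++
l=2 r=16: |-17|<=|18| out[15]=324, r--
l=2 r=15: |-17|>|16| out[14]=289, l++
l=3 r=15: |-16|<=|16| out[13]=256, r--
l=3 r=14: |-16|>|10| out[12]=256, l++
l=4 r=14: |-14|>|10| out[11]=196, l++
l=5 r=14: |-13|>|10| out[10]=169, l++
l=6 r=14: |-11|>|10| out[9]=121, l++
l=7 r=14: |-9|<=|10| out[8]=100, r--
l=7 r=13: |-9|<=|9| out[7]=81, r--
l=7 r=12: |-9|>|3| out[6]=81, l++
l=8 r=12: |-6|>|3| out[5]=36, l++
l=9 r=12: |-5|>|3| out[4]=25, l++
l=10 r=12: |-3|<=|3| out[3]=9, r--
l=10 r=11: |-3|>|0| out[2]=9, l++
l=11 r=11: |0|<=|0| out[1]=0, r--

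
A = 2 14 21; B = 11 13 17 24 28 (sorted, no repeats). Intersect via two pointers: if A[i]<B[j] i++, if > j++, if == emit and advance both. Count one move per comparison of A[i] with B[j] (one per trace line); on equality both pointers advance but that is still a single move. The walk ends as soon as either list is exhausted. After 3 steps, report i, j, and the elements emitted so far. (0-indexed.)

i=0 j=0: 2<11, i++
i=1 j=0: 14>11, j++
i=1 j=1: 14>13, j++

i=1, j=2, emitted=[]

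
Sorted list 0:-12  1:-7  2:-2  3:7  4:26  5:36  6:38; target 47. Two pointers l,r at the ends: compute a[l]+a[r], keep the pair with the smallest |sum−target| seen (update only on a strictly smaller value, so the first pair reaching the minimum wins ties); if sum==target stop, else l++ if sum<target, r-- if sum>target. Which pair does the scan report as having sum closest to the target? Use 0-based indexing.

l=0 r=6: -12+38=26 d=21 *, l++
l=1 r=6: -7+38=31 d=16 *, l++
l=2 r=6: -2+38=36 d=11 *, l++
l=3 r=6: 7+38=45 d=2 *, l++
l=4 r=6: 26+38=64 d=17, r--
l=4 r=5: 26+36=62 d=15, r--

pair (7, 38) with sum 45 (|Δ|=2)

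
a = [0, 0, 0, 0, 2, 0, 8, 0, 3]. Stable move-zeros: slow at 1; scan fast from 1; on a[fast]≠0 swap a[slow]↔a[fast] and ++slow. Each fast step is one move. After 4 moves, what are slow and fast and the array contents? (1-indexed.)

(s=1,f=1) a[fast]=0 → fast++
(s=1,f=2) a[fast]=0 → fast++
(s=1,f=3) a[fast]=0 → fast++
(s=1,f=4) a[fast]=0 → fast++

slow=1, fast=5, a=[0, 0, 0, 0, 2, 0, 8, 0, 3]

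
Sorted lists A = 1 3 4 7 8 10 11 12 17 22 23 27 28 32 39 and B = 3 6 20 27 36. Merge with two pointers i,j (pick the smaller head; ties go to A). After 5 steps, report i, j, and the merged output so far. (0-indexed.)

i=0 j=0: A[i]=1<=B[j]=3 take 1, i++
i=1 j=0: A[i]=3<=B[j]=3 take 3, i++
i=2 j=0: A[i]=4>B[j]=3 take 3, j++
i=2 j=1: A[i]=4<=B[j]=6 take 4, i++
i=3 j=1: A[i]=7>B[j]=6 take 6, j++

i=3, j=2, merged so far=[1, 3, 3, 4, 6]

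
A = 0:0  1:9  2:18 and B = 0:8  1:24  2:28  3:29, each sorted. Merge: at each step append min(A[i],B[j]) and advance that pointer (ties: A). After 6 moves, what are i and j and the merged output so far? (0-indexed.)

i=0 j=0: A[i]=0<=B[j]=8 take 0, i++
i=1 j=0: A[i]=9>B[j]=8 take 8, j++
i=1 j=1: A[i]=9<=B[j]=24 take 9, i++
i=2 j=1: A[i]=18<=B[j]=24 take 18, i++
i=3 j=1: A done, take B[j]=24, j++
i=3 j=2: A done, take B[j]=28, j++

i=3, j=3, merged so far=[0, 8, 9, 18, 24, 28]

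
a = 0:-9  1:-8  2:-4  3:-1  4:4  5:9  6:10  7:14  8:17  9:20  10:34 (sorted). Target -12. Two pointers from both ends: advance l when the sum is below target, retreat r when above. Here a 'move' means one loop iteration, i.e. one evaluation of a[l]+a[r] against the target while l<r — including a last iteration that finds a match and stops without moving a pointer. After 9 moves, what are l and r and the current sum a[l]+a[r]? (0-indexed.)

l=1, r=2, sum=-12

l=0 r=10: -9+34=25 >-12, r--
l=0 r=9: -9+20=11 >-12, r--
l=0 r=8: -9+17=8 >-12, r--
l=0 r=7: -9+14=5 >-12, r--
l=0 r=6: -9+10=1 >-12, r--
l=0 r=5: -9+9=0 >-12, r--
l=0 r=4: -9+4=-5 >-12, r--
l=0 r=3: -9+-1=-10 >-12, r--
l=0 r=2: -9+-4=-13 <-12, l++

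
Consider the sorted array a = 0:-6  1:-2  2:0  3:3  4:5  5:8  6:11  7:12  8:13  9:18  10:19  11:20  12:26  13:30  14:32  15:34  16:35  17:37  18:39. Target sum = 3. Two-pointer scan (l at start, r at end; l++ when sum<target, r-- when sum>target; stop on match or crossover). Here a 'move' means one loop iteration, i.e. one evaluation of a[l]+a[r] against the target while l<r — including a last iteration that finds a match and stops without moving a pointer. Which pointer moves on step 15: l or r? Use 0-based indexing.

l=0 r=18: -6+39=33 >3, r--
l=0 r=17: -6+37=31 >3, r--
l=0 r=16: -6+35=29 >3, r--
l=0 r=15: -6+34=28 >3, r--
l=0 r=14: -6+32=26 >3, r--
l=0 r=13: -6+30=24 >3, r--
l=0 r=12: -6+26=20 >3, r--
l=0 r=11: -6+20=14 >3, r--
l=0 r=10: -6+19=13 >3, r--
l=0 r=9: -6+18=12 >3, r--
l=0 r=8: -6+13=7 >3, r--
l=0 r=7: -6+12=6 >3, r--
l=0 r=6: -6+11=5 >3, r--
l=0 r=5: -6+8=2 <3, l++
l=1 r=5: -2+8=6 >3, r--

r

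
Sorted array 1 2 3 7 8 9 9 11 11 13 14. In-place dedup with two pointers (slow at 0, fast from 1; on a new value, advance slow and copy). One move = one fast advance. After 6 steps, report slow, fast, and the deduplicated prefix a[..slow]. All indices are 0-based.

slow=5, fast=7, prefix=[1, 2, 3, 7, 8, 9]

slow=0 fast=1: a[fast]=2≠a[slow]=1 write a[1]=2, slow++,fast++
slow=1 fast=2: a[fast]=3≠a[slow]=2 write a[2]=3, slow++,fast++
slow=2 fast=3: a[fast]=7≠a[slow]=3 write a[3]=7, slow++,fast++
slow=3 fast=4: a[fast]=8≠a[slow]=7 write a[4]=8, slow++,fast++
slow=4 fast=5: a[fast]=9≠a[slow]=8 write a[5]=9, slow++,fast++
slow=5 fast=6: a[fast]=9=a[slow] dup, fast++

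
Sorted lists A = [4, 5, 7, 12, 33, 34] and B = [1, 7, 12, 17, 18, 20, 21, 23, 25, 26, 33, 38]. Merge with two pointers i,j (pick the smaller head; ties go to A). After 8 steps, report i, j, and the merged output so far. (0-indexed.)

i=4, j=4, merged so far=[1, 4, 5, 7, 7, 12, 12, 17]

[i=0,j=0] A[i]=4>B[j]=1 take 1 → j++
[i=0,j=1] A[i]=4<=B[j]=7 take 4 → i++
[i=1,j=1] A[i]=5<=B[j]=7 take 5 → i++
[i=2,j=1] A[i]=7<=B[j]=7 take 7 → i++
[i=3,j=1] A[i]=12>B[j]=7 take 7 → j++
[i=3,j=2] A[i]=12<=B[j]=12 take 12 → i++
[i=4,j=2] A[i]=33>B[j]=12 take 12 → j++
[i=4,j=3] A[i]=33>B[j]=17 take 17 → j++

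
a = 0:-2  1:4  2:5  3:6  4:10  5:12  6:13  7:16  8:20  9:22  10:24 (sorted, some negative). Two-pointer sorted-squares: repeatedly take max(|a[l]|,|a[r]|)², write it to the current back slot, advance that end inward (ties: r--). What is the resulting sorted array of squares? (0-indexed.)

[4, 16, 25, 36, 100, 144, 169, 256, 400, 484, 576]

[0,10] |-2|<=|24| out[10]=576 → r--
[0,9] |-2|<=|22| out[9]=484 → r--
[0,8] |-2|<=|20| out[8]=400 → r--
[0,7] |-2|<=|16| out[7]=256 → r--
[0,6] |-2|<=|13| out[6]=169 → r--
[0,5] |-2|<=|12| out[5]=144 → r--
[0,4] |-2|<=|10| out[4]=100 → r--
[0,3] |-2|<=|6| out[3]=36 → r--
[0,2] |-2|<=|5| out[2]=25 → r--
[0,1] |-2|<=|4| out[1]=16 → r--
[0,0] |-2|<=|-2| out[0]=4 → r--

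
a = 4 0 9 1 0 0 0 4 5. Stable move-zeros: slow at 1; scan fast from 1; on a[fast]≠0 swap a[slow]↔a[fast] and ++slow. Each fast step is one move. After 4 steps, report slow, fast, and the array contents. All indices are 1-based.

slow=4, fast=5, a=[4, 9, 1, 0, 0, 0, 0, 4, 5]

(s=1,f=1) a[fast]=4≠0 swap→a[1]=4 → slow++,fast++
(s=2,f=2) a[fast]=0 → fast++
(s=2,f=3) a[fast]=9≠0 swap→a[2]=9 → slow++,fast++
(s=3,f=4) a[fast]=1≠0 swap→a[3]=1 → slow++,fast++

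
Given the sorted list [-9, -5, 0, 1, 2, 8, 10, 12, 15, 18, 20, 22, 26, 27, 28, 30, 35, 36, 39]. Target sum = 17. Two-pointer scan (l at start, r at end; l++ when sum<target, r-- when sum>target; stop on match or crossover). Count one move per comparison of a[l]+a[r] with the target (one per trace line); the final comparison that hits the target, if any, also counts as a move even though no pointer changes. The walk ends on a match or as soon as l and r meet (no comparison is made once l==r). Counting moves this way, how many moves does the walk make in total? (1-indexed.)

7 moves

[1,19] -9+39=30 >17 → r--
[1,18] -9+36=27 >17 → r--
[1,17] -9+35=26 >17 → r--
[1,16] -9+30=21 >17 → r--
[1,15] -9+28=19 >17 → r--
[1,14] -9+27=18 >17 → r--
[1,13] -9+26=17 → found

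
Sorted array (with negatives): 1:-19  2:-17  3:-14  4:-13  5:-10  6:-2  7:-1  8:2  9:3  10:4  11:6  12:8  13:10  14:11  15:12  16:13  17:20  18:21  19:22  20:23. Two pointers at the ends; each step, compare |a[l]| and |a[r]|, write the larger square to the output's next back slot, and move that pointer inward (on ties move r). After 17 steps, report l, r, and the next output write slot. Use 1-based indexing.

l=1 r=20: |-19|<=|23| out[20]=529, r--
l=1 r=19: |-19|<=|22| out[19]=484, r--
l=1 r=18: |-19|<=|21| out[18]=441, r--
l=1 r=17: |-19|<=|20| out[17]=400, r--
l=1 r=16: |-19|>|13| out[16]=361, l++
l=2 r=16: |-17|>|13| out[15]=289, l++
l=3 r=16: |-14|>|13| out[14]=196, l++
l=4 r=16: |-13|<=|13| out[13]=169, r--
l=4 r=15: |-13|>|12| out[12]=169, l++
l=5 r=15: |-10|<=|12| out[11]=144, r--
l=5 r=14: |-10|<=|11| out[10]=121, r--
l=5 r=13: |-10|<=|10| out[9]=100, r--
l=5 r=12: |-10|>|8| out[8]=100, l++
l=6 r=12: |-2|<=|8| out[7]=64, r--
l=6 r=11: |-2|<=|6| out[6]=36, r--
l=6 r=10: |-2|<=|4| out[5]=16, r--
l=6 r=9: |-2|<=|3| out[4]=9, r--

l=6, r=8, next write slot=3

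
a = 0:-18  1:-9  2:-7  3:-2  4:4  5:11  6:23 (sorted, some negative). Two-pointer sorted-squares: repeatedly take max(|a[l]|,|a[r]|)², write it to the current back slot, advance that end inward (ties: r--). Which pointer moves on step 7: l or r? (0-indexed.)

[0,6] |-18|<=|23| out[6]=529 → r--
[0,5] |-18|>|11| out[5]=324 → l++
[1,5] |-9|<=|11| out[4]=121 → r--
[1,4] |-9|>|4| out[3]=81 → l++
[2,4] |-7|>|4| out[2]=49 → l++
[3,4] |-2|<=|4| out[1]=16 → r--
[3,3] |-2|<=|-2| out[0]=4 → r--

r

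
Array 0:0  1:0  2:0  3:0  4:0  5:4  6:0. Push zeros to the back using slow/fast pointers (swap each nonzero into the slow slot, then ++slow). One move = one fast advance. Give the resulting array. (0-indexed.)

slow=0 fast=0: a[fast]=0, fast++
slow=0 fast=1: a[fast]=0, fast++
slow=0 fast=2: a[fast]=0, fast++
slow=0 fast=3: a[fast]=0, fast++
slow=0 fast=4: a[fast]=0, fast++
slow=0 fast=5: a[fast]=4≠0 swap→a[0]=4, slow++,fast++
slow=1 fast=6: a[fast]=0, fast++

[4, 0, 0, 0, 0, 0, 0]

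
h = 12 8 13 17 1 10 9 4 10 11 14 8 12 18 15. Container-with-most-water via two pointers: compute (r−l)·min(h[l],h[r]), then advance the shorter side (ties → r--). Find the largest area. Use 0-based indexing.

max area = 170

l=0 r=14: min(12,15)*14=168 best=168 *, l++
l=1 r=14: min(8,15)*13=104 best=168, l++
l=2 r=14: min(13,15)*12=156 best=168, l++
l=3 r=14: min(17,15)*11=165 best=168, r--
l=3 r=13: min(17,18)*10=170 best=170 *, l++
l=4 r=13: min(1,18)*9=9 best=170, l++
l=5 r=13: min(10,18)*8=80 best=170, l++
l=6 r=13: min(9,18)*7=63 best=170, l++
l=7 r=13: min(4,18)*6=24 best=170, l++
l=8 r=13: min(10,18)*5=50 best=170, l++
l=9 r=13: min(11,18)*4=44 best=170, l++
l=10 r=13: min(14,18)*3=42 best=170, l++
l=11 r=13: min(8,18)*2=16 best=170, l++
l=12 r=13: min(12,18)*1=12 best=170, l++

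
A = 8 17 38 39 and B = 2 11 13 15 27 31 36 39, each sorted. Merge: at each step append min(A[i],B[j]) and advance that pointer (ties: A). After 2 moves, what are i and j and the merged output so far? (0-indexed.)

i=0 j=0: A[i]=8>B[j]=2 take 2, j++
i=0 j=1: A[i]=8<=B[j]=11 take 8, i++

i=1, j=1, merged so far=[2, 8]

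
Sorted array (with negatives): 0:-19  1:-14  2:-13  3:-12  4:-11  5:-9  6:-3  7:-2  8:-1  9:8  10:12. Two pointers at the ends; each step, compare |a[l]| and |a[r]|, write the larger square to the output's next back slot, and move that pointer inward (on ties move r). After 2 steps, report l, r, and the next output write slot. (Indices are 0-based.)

l=2, r=10, next write slot=8

l=0 r=10: |-19|>|12| out[10]=361, l++
l=1 r=10: |-14|>|12| out[9]=196, l++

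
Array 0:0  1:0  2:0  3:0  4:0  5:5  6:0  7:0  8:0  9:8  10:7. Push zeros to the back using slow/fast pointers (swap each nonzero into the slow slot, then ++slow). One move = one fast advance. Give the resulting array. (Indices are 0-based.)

[5, 8, 7, 0, 0, 0, 0, 0, 0, 0, 0]

(s=0,f=0) a[fast]=0 → fast++
(s=0,f=1) a[fast]=0 → fast++
(s=0,f=2) a[fast]=0 → fast++
(s=0,f=3) a[fast]=0 → fast++
(s=0,f=4) a[fast]=0 → fast++
(s=0,f=5) a[fast]=5≠0 swap→a[0]=5 → slow++,fast++
(s=1,f=6) a[fast]=0 → fast++
(s=1,f=7) a[fast]=0 → fast++
(s=1,f=8) a[fast]=0 → fast++
(s=1,f=9) a[fast]=8≠0 swap→a[1]=8 → slow++,fast++
(s=2,f=10) a[fast]=7≠0 swap→a[2]=7 → slow++,fast++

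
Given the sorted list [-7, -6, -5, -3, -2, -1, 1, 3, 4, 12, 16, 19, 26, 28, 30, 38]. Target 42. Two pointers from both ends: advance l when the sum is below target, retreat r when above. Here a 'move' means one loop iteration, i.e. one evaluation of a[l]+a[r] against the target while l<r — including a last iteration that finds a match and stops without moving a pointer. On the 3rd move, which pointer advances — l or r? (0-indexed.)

l

[0,15] -7+38=31 <42 → l++
[1,15] -6+38=32 <42 → l++
[2,15] -5+38=33 <42 → l++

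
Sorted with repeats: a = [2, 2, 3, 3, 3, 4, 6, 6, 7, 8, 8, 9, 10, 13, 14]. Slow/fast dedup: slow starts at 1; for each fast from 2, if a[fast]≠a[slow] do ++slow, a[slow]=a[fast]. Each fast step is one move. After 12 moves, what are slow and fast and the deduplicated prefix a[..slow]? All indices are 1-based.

slow=8, fast=14, prefix=[2, 3, 4, 6, 7, 8, 9, 10]

slow=1 fast=2: a[fast]=2=a[slow] dup, fast++
slow=1 fast=3: a[fast]=3≠a[slow]=2 write a[2]=3, slow++,fast++
slow=2 fast=4: a[fast]=3=a[slow] dup, fast++
slow=2 fast=5: a[fast]=3=a[slow] dup, fast++
slow=2 fast=6: a[fast]=4≠a[slow]=3 write a[3]=4, slow++,fast++
slow=3 fast=7: a[fast]=6≠a[slow]=4 write a[4]=6, slow++,fast++
slow=4 fast=8: a[fast]=6=a[slow] dup, fast++
slow=4 fast=9: a[fast]=7≠a[slow]=6 write a[5]=7, slow++,fast++
slow=5 fast=10: a[fast]=8≠a[slow]=7 write a[6]=8, slow++,fast++
slow=6 fast=11: a[fast]=8=a[slow] dup, fast++
slow=6 fast=12: a[fast]=9≠a[slow]=8 write a[7]=9, slow++,fast++
slow=7 fast=13: a[fast]=10≠a[slow]=9 write a[8]=10, slow++,fast++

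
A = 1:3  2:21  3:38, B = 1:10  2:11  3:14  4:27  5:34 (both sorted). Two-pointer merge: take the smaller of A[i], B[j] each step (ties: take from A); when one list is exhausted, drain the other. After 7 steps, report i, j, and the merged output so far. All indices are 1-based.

[i=1,j=1] A[i]=3<=B[j]=10 take 3 → i++
[i=2,j=1] A[i]=21>B[j]=10 take 10 → j++
[i=2,j=2] A[i]=21>B[j]=11 take 11 → j++
[i=2,j=3] A[i]=21>B[j]=14 take 14 → j++
[i=2,j=4] A[i]=21<=B[j]=27 take 21 → i++
[i=3,j=4] A[i]=38>B[j]=27 take 27 → j++
[i=3,j=5] A[i]=38>B[j]=34 take 34 → j++

i=3, j=6, merged so far=[3, 10, 11, 14, 21, 27, 34]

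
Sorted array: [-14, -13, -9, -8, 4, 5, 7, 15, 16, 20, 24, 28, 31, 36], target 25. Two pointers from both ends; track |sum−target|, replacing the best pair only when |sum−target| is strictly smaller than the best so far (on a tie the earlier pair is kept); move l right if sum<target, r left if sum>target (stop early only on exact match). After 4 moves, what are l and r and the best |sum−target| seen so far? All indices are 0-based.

l=0 r=13: -14+36=22 d=3 *, l++
l=1 r=13: -13+36=23 d=2 *, l++
l=2 r=13: -9+36=27 d=2, r--
l=2 r=12: -9+31=22 d=3, l++

l=3, r=12, best |Δ|=2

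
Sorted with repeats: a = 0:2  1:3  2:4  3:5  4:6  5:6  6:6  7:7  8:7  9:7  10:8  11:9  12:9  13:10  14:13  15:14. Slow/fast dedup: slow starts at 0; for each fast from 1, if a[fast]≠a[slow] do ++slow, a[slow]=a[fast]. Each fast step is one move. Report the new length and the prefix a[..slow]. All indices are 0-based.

(s=0,f=1) a[fast]=3≠a[slow]=2 write a[1]=3 → slow++,fast++
(s=1,f=2) a[fast]=4≠a[slow]=3 write a[2]=4 → slow++,fast++
(s=2,f=3) a[fast]=5≠a[slow]=4 write a[3]=5 → slow++,fast++
(s=3,f=4) a[fast]=6≠a[slow]=5 write a[4]=6 → slow++,fast++
(s=4,f=5) a[fast]=6=a[slow] dup → fast++
(s=4,f=6) a[fast]=6=a[slow] dup → fast++
(s=4,f=7) a[fast]=7≠a[slow]=6 write a[5]=7 → slow++,fast++
(s=5,f=8) a[fast]=7=a[slow] dup → fast++
(s=5,f=9) a[fast]=7=a[slow] dup → fast++
(s=5,f=10) a[fast]=8≠a[slow]=7 write a[6]=8 → slow++,fast++
(s=6,f=11) a[fast]=9≠a[slow]=8 write a[7]=9 → slow++,fast++
(s=7,f=12) a[fast]=9=a[slow] dup → fast++
(s=7,f=13) a[fast]=10≠a[slow]=9 write a[8]=10 → slow++,fast++
(s=8,f=14) a[fast]=13≠a[slow]=10 write a[9]=13 → slow++,fast++
(s=9,f=15) a[fast]=14≠a[slow]=13 write a[10]=14 → slow++,fast++

length 11; prefix = [2, 3, 4, 5, 6, 7, 8, 9, 10, 13, 14]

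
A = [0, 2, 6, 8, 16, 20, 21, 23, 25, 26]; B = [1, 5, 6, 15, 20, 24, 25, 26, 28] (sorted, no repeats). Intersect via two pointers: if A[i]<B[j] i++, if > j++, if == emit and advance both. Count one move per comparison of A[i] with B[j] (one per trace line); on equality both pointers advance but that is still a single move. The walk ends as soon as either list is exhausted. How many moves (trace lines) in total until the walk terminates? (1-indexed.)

14 moves

i=1 j=1: 0<1, i++
i=2 j=1: 2>1, j++
i=2 j=2: 2<5, i++
i=3 j=2: 6>5, j++
i=3 j=3: 6==6 emit, i++,j++
i=4 j=4: 8<15, i++
i=5 j=4: 16>15, j++
i=5 j=5: 16<20, i++
i=6 j=5: 20==20 emit, i++,j++
i=7 j=6: 21<24, i++
i=8 j=6: 23<24, i++
i=9 j=6: 25>24, j++
i=9 j=7: 25==25 emit, i++,j++
i=10 j=8: 26==26 emit, i++,j++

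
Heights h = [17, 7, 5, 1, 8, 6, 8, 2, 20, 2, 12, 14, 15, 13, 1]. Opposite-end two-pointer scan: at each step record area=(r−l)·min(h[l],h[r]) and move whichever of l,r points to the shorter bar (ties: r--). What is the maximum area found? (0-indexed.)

max area = 180

l=0 r=14: min(17,1)*14=14 best=14 *, r--
l=0 r=13: min(17,13)*13=169 best=169 *, r--
l=0 r=12: min(17,15)*12=180 best=180 *, r--
l=0 r=11: min(17,14)*11=154 best=180, r--
l=0 r=10: min(17,12)*10=120 best=180, r--
l=0 r=9: min(17,2)*9=18 best=180, r--
l=0 r=8: min(17,20)*8=136 best=180, l++
l=1 r=8: min(7,20)*7=49 best=180, l++
l=2 r=8: min(5,20)*6=30 best=180, l++
l=3 r=8: min(1,20)*5=5 best=180, l++
l=4 r=8: min(8,20)*4=32 best=180, l++
l=5 r=8: min(6,20)*3=18 best=180, l++
l=6 r=8: min(8,20)*2=16 best=180, l++
l=7 r=8: min(2,20)*1=2 best=180, l++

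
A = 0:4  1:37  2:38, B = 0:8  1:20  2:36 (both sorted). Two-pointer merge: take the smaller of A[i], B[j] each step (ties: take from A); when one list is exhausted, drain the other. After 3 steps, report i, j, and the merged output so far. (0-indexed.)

i=1, j=2, merged so far=[4, 8, 20]

[i=0,j=0] A[i]=4<=B[j]=8 take 4 → i++
[i=1,j=0] A[i]=37>B[j]=8 take 8 → j++
[i=1,j=1] A[i]=37>B[j]=20 take 20 → j++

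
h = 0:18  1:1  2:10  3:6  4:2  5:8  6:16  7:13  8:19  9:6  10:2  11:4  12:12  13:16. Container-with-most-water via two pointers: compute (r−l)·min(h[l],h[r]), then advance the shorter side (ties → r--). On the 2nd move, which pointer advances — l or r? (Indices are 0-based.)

r

l=0 r=13: min(18,16)*13=208 best=208 *, r--
l=0 r=12: min(18,12)*12=144 best=208, r--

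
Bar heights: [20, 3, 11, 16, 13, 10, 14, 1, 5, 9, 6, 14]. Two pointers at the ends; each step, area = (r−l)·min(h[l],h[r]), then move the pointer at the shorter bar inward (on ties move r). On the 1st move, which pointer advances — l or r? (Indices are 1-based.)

l=1 r=12: min(20,14)*11=154 best=154 *, r--

r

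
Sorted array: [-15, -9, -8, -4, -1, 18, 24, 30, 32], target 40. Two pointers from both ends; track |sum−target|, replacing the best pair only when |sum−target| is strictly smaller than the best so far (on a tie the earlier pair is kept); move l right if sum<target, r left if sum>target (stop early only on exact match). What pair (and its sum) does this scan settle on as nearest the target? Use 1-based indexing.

pair (18, 24) with sum 42 (|Δ|=2)

l=1 r=9: -15+32=17 d=23 *, l++
l=2 r=9: -9+32=23 d=17 *, l++
l=3 r=9: -8+32=24 d=16 *, l++
l=4 r=9: -4+32=28 d=12 *, l++
l=5 r=9: -1+32=31 d=9 *, l++
l=6 r=9: 18+32=50 d=10, r--
l=6 r=8: 18+30=48 d=8 *, r--
l=6 r=7: 18+24=42 d=2 *, r--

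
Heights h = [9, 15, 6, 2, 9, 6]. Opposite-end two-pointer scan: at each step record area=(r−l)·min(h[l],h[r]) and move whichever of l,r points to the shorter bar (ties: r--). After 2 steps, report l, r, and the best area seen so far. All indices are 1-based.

l=1, r=4, best area=36

[1,6] min(9,6)*5=30 best=30 * → r--
[1,5] min(9,9)*4=36 best=36 * → r--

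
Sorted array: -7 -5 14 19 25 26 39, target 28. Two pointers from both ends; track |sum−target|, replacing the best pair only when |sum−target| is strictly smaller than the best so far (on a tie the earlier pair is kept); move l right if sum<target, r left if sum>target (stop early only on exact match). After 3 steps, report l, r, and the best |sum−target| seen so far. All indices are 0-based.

l=0 r=6: -7+39=32 d=4 *, r--
l=0 r=5: -7+26=19 d=9, l++
l=1 r=5: -5+26=21 d=7, l++

l=2, r=5, best |Δ|=4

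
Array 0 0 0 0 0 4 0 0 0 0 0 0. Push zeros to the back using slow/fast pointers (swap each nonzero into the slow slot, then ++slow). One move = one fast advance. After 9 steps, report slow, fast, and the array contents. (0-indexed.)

slow=1, fast=9, a=[4, 0, 0, 0, 0, 0, 0, 0, 0, 0, 0, 0]

slow=0 fast=0: a[fast]=0, fast++
slow=0 fast=1: a[fast]=0, fast++
slow=0 fast=2: a[fast]=0, fast++
slow=0 fast=3: a[fast]=0, fast++
slow=0 fast=4: a[fast]=0, fast++
slow=0 fast=5: a[fast]=4≠0 swap→a[0]=4, slow++,fast++
slow=1 fast=6: a[fast]=0, fast++
slow=1 fast=7: a[fast]=0, fast++
slow=1 fast=8: a[fast]=0, fast++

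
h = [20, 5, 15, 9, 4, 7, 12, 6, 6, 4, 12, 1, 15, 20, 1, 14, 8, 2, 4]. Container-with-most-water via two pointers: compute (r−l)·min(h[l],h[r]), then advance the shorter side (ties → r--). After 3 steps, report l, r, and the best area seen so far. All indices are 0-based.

l=0, r=15, best area=128

[0,18] min(20,4)*18=72 best=72 * → r--
[0,17] min(20,2)*17=34 best=72 → r--
[0,16] min(20,8)*16=128 best=128 * → r--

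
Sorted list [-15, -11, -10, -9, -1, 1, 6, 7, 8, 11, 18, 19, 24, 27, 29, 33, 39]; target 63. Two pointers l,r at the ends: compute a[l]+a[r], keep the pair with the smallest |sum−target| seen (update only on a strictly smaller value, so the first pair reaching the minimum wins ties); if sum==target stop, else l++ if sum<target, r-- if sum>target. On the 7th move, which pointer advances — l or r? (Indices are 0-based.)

[0,16] -15+39=24 d=39 * → l++
[1,16] -11+39=28 d=35 * → l++
[2,16] -10+39=29 d=34 * → l++
[3,16] -9+39=30 d=33 * → l++
[4,16] -1+39=38 d=25 * → l++
[5,16] 1+39=40 d=23 * → l++
[6,16] 6+39=45 d=18 * → l++

l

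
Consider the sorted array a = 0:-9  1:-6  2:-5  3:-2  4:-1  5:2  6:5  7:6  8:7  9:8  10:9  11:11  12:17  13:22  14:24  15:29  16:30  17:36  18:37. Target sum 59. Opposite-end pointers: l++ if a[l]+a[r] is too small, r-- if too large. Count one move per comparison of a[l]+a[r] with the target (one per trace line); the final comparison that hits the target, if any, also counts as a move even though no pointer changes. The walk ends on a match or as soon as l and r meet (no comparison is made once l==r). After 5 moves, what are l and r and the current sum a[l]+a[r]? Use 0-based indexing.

[0,18] -9+37=28 <59 → l++
[1,18] -6+37=31 <59 → l++
[2,18] -5+37=32 <59 → l++
[3,18] -2+37=35 <59 → l++
[4,18] -1+37=36 <59 → l++

l=5, r=18, sum=39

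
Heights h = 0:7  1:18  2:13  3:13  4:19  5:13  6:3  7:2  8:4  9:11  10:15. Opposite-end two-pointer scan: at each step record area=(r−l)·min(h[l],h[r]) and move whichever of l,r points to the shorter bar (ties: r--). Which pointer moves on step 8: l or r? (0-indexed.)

l

[0,10] min(7,15)*10=70 best=70 * → l++
[1,10] min(18,15)*9=135 best=135 * → r--
[1,9] min(18,11)*8=88 best=135 → r--
[1,8] min(18,4)*7=28 best=135 → r--
[1,7] min(18,2)*6=12 best=135 → r--
[1,6] min(18,3)*5=15 best=135 → r--
[1,5] min(18,13)*4=52 best=135 → r--
[1,4] min(18,19)*3=54 best=135 → l++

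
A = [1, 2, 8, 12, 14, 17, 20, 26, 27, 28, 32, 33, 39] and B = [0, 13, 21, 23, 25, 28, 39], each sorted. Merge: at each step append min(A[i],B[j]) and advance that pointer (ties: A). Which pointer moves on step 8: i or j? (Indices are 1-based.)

[i=1,j=1] A[i]=1>B[j]=0 take 0 → j++
[i=1,j=2] A[i]=1<=B[j]=13 take 1 → i++
[i=2,j=2] A[i]=2<=B[j]=13 take 2 → i++
[i=3,j=2] A[i]=8<=B[j]=13 take 8 → i++
[i=4,j=2] A[i]=12<=B[j]=13 take 12 → i++
[i=5,j=2] A[i]=14>B[j]=13 take 13 → j++
[i=5,j=3] A[i]=14<=B[j]=21 take 14 → i++
[i=6,j=3] A[i]=17<=B[j]=21 take 17 → i++

i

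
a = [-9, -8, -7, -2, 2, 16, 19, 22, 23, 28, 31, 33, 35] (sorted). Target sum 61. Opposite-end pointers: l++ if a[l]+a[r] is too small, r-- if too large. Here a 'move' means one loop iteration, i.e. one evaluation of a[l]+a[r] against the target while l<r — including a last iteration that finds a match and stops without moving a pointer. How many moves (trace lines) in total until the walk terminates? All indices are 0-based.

11 moves

[0,12] -9+35=26 <61 → l++
[1,12] -8+35=27 <61 → l++
[2,12] -7+35=28 <61 → l++
[3,12] -2+35=33 <61 → l++
[4,12] 2+35=37 <61 → l++
[5,12] 16+35=51 <61 → l++
[6,12] 19+35=54 <61 → l++
[7,12] 22+35=57 <61 → l++
[8,12] 23+35=58 <61 → l++
[9,12] 28+35=63 >61 → r--
[9,11] 28+33=61 → found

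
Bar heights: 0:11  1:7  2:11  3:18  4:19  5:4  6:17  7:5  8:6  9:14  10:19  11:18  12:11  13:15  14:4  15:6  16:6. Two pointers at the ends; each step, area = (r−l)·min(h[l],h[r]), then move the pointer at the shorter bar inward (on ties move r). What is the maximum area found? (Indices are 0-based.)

l=0 r=16: min(11,6)*16=96 best=96 *, r--
l=0 r=15: min(11,6)*15=90 best=96, r--
l=0 r=14: min(11,4)*14=56 best=96, r--
l=0 r=13: min(11,15)*13=143 best=143 *, l++
l=1 r=13: min(7,15)*12=84 best=143, l++
l=2 r=13: min(11,15)*11=121 best=143, l++
l=3 r=13: min(18,15)*10=150 best=150 *, r--
l=3 r=12: min(18,11)*9=99 best=150, r--
l=3 r=11: min(18,18)*8=144 best=150, r--
l=3 r=10: min(18,19)*7=126 best=150, l++
l=4 r=10: min(19,19)*6=114 best=150, r--
l=4 r=9: min(19,14)*5=70 best=150, r--
l=4 r=8: min(19,6)*4=24 best=150, r--
l=4 r=7: min(19,5)*3=15 best=150, r--
l=4 r=6: min(19,17)*2=34 best=150, r--
l=4 r=5: min(19,4)*1=4 best=150, r--

max area = 150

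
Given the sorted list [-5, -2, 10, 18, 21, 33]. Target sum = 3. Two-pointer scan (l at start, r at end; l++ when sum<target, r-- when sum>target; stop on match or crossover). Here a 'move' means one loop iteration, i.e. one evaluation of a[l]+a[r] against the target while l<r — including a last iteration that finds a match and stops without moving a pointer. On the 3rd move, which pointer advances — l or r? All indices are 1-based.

r

l=1 r=6: -5+33=28 >3, r--
l=1 r=5: -5+21=16 >3, r--
l=1 r=4: -5+18=13 >3, r--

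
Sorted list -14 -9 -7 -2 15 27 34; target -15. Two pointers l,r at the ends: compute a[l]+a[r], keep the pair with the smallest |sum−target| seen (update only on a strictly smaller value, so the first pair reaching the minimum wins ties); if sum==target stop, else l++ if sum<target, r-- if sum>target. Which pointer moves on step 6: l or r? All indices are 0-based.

l

[0,6] -14+34=20 d=35 * → r--
[0,5] -14+27=13 d=28 * → r--
[0,4] -14+15=1 d=16 * → r--
[0,3] -14+-2=-16 d=1 * → l++
[1,3] -9+-2=-11 d=4 → r--
[1,2] -9+-7=-16 d=1 → l++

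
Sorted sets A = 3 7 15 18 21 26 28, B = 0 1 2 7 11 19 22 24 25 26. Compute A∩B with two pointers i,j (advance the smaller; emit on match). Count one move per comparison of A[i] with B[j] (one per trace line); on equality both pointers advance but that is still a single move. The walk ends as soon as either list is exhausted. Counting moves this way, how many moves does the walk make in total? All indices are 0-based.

14 moves

i=0 j=0: 3>0, j++
i=0 j=1: 3>1, j++
i=0 j=2: 3>2, j++
i=0 j=3: 3<7, i++
i=1 j=3: 7==7 emit, i++,j++
i=2 j=4: 15>11, j++
i=2 j=5: 15<19, i++
i=3 j=5: 18<19, i++
i=4 j=5: 21>19, j++
i=4 j=6: 21<22, i++
i=5 j=6: 26>22, j++
i=5 j=7: 26>24, j++
i=5 j=8: 26>25, j++
i=5 j=9: 26==26 emit, i++,j++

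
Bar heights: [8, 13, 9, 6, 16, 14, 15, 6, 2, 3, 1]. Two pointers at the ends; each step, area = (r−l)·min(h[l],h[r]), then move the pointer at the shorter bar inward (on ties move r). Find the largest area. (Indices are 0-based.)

[0,10] min(8,1)*10=10 best=10 * → r--
[0,9] min(8,3)*9=27 best=27 * → r--
[0,8] min(8,2)*8=16 best=27 → r--
[0,7] min(8,6)*7=42 best=42 * → r--
[0,6] min(8,15)*6=48 best=48 * → l++
[1,6] min(13,15)*5=65 best=65 * → l++
[2,6] min(9,15)*4=36 best=65 → l++
[3,6] min(6,15)*3=18 best=65 → l++
[4,6] min(16,15)*2=30 best=65 → r--
[4,5] min(16,14)*1=14 best=65 → r--

max area = 65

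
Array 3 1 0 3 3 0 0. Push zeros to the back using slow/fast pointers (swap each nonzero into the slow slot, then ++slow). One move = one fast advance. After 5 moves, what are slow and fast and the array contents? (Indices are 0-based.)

slow=4, fast=5, a=[3, 1, 3, 3, 0, 0, 0]

(s=0,f=0) a[fast]=3≠0 swap→a[0]=3 → slow++,fast++
(s=1,f=1) a[fast]=1≠0 swap→a[1]=1 → slow++,fast++
(s=2,f=2) a[fast]=0 → fast++
(s=2,f=3) a[fast]=3≠0 swap→a[2]=3 → slow++,fast++
(s=3,f=4) a[fast]=3≠0 swap→a[3]=3 → slow++,fast++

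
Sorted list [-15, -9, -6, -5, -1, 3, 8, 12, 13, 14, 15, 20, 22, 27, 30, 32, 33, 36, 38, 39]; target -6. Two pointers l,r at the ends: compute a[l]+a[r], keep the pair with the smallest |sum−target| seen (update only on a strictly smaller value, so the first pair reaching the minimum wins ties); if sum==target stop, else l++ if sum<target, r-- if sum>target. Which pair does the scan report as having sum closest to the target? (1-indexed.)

[1,20] -15+39=24 d=30 * → r--
[1,19] -15+38=23 d=29 * → r--
[1,18] -15+36=21 d=27 * → r--
[1,17] -15+33=18 d=24 * → r--
[1,16] -15+32=17 d=23 * → r--
[1,15] -15+30=15 d=21 * → r--
[1,14] -15+27=12 d=18 * → r--
[1,13] -15+22=7 d=13 * → r--
[1,12] -15+20=5 d=11 * → r--
[1,11] -15+15=0 d=6 * → r--
[1,10] -15+14=-1 d=5 * → r--
[1,9] -15+13=-2 d=4 * → r--
[1,8] -15+12=-3 d=3 * → r--
[1,7] -15+8=-7 d=1 * → l++
[2,7] -9+8=-1 d=5 → r--
[2,6] -9+3=-6 d=0 * → stop

pair (-9, 3) with sum -6 (|Δ|=0)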